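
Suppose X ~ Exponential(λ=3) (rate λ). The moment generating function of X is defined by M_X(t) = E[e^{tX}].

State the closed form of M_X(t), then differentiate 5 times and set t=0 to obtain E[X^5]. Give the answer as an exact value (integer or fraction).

M_X(t) = 3/(3 - t)
M′(t) = 3/(t^2 - 6*t + 9)
M′′(t) = -6/(t^3 - 9*t^2 + 27*t - 27)
M′′′(t) = 18/(t^4 - 12*t^3 + 54*t^2 - 108*t + 81)
M′′′′(t) = -72/(t^5 - 15*t^4 + 90*t^3 - 270*t^2 + 405*t - 243)
M′′′′′(t) = 360/(t^6 - 18*t^5 + 135*t^4 - 540*t^3 + 1215*t^2 - 1458*t + 729)

E[X^5] = M′′′′′(0) = 40/81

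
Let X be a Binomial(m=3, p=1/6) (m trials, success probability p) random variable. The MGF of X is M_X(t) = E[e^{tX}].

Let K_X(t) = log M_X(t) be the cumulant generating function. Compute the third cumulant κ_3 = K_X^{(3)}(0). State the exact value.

M_X(t) = (e^(t)/6 + 5/6)^3
K_X(t) = log M_X(t) = 3*log(e^(t)/6 + 5/6)
K′(t) = 3*e^(t)/(e^(t) + 5)
K′′(t) = 15*e^(t)/(e^(2*t) + 10*e^(t) + 25)
K′′′(t) = (-15*e^(2*t) + 75*e^(t))/(e^(3*t) + 15*e^(2*t) + 75*e^(t) + 125)

κ_3 = K′′′(0) = 5/18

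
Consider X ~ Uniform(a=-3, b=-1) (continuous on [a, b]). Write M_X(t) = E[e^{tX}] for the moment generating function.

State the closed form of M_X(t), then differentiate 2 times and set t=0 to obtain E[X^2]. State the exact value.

E[X^2] = d^2M/dt^2 |_{t=0} = 13/3

M_X(t) = (e^(-t) - e^(-3*t))/(2*t)
dM/dt = (-t*e^(2*t) + 3*t - e^(2*t) + 1)*e^(-3*t)/(2*t^2)
d^2M/dt^2 = (t^2*e^(2*t) - 9*t^2 + 2*t*e^(2*t) - 6*t + 2*e^(2*t) - 2)*e^(-3*t)/(2*t^3)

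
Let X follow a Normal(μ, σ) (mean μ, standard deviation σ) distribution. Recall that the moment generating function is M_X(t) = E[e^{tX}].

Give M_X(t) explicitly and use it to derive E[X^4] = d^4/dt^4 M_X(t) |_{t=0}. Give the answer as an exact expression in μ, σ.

M_X(t) = e^(μ*t + σ^2*t^2/2)

E[X^4] = D^4[M](0) = μ^4 + 6*μ^2*σ^2 + 3*σ^4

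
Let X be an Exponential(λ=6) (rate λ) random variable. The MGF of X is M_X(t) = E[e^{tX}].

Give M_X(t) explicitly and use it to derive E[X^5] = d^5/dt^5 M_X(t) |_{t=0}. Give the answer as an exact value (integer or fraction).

E[X^5] = M^(5)(0) = 5/324

M_X(t) = 6/(6 - t)
M^(5)(t) = 720/(t^6 - 36*t^5 + 540*t^4 - 4320*t^3 + 19440*t^2 - 46656*t + 46656)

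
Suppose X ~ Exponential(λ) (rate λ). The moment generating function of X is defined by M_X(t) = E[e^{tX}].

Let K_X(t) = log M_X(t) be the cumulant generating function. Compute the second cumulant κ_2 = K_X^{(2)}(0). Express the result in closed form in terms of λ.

M_X(t) = λ/(λ - t)
K_X(t) = log M_X(t) = log(λ) - log(λ - t)
K^(2)(t) = 1/(λ^2 - 2*λ*t + t^2)

κ_2 = K^(2)(0) = λ^(-2)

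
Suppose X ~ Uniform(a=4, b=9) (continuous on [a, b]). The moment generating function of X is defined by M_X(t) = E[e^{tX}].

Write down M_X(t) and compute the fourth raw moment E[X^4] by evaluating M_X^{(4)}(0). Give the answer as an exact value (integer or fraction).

E[X^4] = d^4M/dt^4 |_{t=0} = 2321

M_X(t) = (e^(9*t) - e^(4*t))/(5*t)
dM/dt = (9*t*e^(9*t) - 4*t*e^(4*t) - e^(9*t) + e^(4*t))/(5*t^2)
d^2M/dt^2 = (81*t^2*e^(9*t) - 16*t^2*e^(4*t) - 18*t*e^(9*t) + 8*t*e^(4*t) + 2*e^(9*t) - 2*e^(4*t))/(5*t^3)
d^3M/dt^3 = (729*t^3*e^(9*t) - 64*t^3*e^(4*t) - 243*t^2*e^(9*t) + 48*t^2*e^(4*t) + 54*t*e^(9*t) - 24*t*e^(4*t) - 6*e^(9*t) + 6*e^(4*t))/(5*t^4)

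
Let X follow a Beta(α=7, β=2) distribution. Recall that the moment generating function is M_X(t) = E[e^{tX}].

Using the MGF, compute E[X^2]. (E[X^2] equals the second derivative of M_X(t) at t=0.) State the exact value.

E[X^2] = M′′(0) = 28/45

M_X(t) = ₁F₁(7; 9; t)
M′(t) = 7*₁F₁(8; 10; t)/9
M′′(t) = 28*₁F₁(9; 11; t)/45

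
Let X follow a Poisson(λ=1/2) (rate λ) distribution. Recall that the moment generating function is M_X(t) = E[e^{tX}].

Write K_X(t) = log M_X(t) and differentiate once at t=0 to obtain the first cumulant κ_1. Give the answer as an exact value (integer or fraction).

κ_1 = D[K](0) = 1/2

M_X(t) = e^(e^(t)/2 - 1/2)
K_X(t) = log M_X(t) = e^(t)/2 - 1/2
D[K](t) = e^(t)/2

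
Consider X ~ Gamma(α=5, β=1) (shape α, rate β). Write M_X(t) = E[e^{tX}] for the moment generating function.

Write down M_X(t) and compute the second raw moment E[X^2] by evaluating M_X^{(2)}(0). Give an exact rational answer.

E[X^2] = d^2M/dt^2 |_{t=0} = 30

M_X(t) = (1 - t)^(-5)
dM/dt = 5/(t^6 - 6*t^5 + 15*t^4 - 20*t^3 + 15*t^2 - 6*t + 1)
d^2M/dt^2 = -30/(t^7 - 7*t^6 + 21*t^5 - 35*t^4 + 35*t^3 - 21*t^2 + 7*t - 1)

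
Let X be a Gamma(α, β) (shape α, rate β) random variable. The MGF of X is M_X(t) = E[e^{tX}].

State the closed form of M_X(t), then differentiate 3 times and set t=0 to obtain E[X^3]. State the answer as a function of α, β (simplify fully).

E[X^3] = D^3[M](0) = α*(α^2 + 3*α + 2)/β^3

M_X(t) = (β/(β - t))^α
D^3[M](t) = (-α^3*β^α*(1/(β - t))^α - 3*α^2*β^α*(1/(β - t))^α - 2*α*β^α*(1/(β - t))^α)/(-β^3 + 3*β^2*t - 3*β*t^2 + t^3)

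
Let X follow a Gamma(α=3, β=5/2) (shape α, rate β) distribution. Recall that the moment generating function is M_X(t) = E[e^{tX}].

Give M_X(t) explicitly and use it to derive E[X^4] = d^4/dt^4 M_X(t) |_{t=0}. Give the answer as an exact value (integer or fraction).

E[X^4] = d^4M/dt^4 |_{t=0} = 1152/125

M_X(t) = 125/(8*(5/2 - t)^3)
dM/dt = 750/(16*t^4 - 160*t^3 + 600*t^2 - 1000*t + 625)
d^2M/dt^2 = -6000/(32*t^5 - 400*t^4 + 2000*t^3 - 5000*t^2 + 6250*t - 3125)
d^3M/dt^3 = 60000/(64*t^6 - 960*t^5 + 6000*t^4 - 20000*t^3 + 37500*t^2 - 37500*t + 15625)
d^4M/dt^4 = -720000/(128*t^7 - 2240*t^6 + 16800*t^5 - 70000*t^4 + 175000*t^3 - 262500*t^2 + 218750*t - 78125)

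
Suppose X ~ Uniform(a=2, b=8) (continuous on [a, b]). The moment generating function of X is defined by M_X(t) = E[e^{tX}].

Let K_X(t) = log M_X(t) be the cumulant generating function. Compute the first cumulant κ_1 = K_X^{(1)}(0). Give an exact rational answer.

M_X(t) = (e^(8*t) - e^(2*t))/(6*t)
K_X(t) = log M_X(t) = -log(t) + log(e^(8*t) - e^(2*t)) - log(6)
D[K](t) = (8*t*e^(6*t) - 2*t - e^(6*t) + 1)/(t*e^(6*t) - t)

κ_1 = D[K](0) = 5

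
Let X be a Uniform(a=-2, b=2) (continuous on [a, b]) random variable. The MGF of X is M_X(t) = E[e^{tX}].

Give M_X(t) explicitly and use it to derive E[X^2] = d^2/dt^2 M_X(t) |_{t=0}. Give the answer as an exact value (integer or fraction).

E[X^2] = d^2M/dt^2 |_{t=0} = 4/3

M_X(t) = (e^(2*t) - e^(-2*t))/(4*t)
dM/dt = (2*t*e^(4*t) + 2*t - e^(4*t) + 1)*e^(-2*t)/(4*t^2)
d^2M/dt^2 = (2*t^2*e^(4*t) - 2*t^2 - 2*t*e^(4*t) - 2*t + e^(4*t) - 1)*e^(-2*t)/(2*t^3)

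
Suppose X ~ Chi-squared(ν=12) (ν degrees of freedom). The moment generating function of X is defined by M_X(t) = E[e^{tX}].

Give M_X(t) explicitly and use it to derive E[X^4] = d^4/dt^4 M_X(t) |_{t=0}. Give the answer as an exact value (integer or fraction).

M_X(t) = (1 - 2*t)^(-6)
M′(t) = -12/(128*t^7 - 448*t^6 + 672*t^5 - 560*t^4 + 280*t^3 - 84*t^2 + 14*t - 1)
M′′(t) = 168/(256*t^8 - 1024*t^7 + 1792*t^6 - 1792*t^5 + 1120*t^4 - 448*t^3 + 112*t^2 - 16*t + 1)
M′′′(t) = -2688/(512*t^9 - 2304*t^8 + 4608*t^7 - 5376*t^6 + 4032*t^5 - 2016*t^4 + 672*t^3 - 144*t^2 + 18*t - 1)
M′′′′(t) = 48384/(1024*t^10 - 5120*t^9 + 11520*t^8 - 15360*t^7 + 13440*t^6 - 8064*t^5 + 3360*t^4 - 960*t^3 + 180*t^2 - 20*t + 1)

E[X^4] = M′′′′(0) = 48384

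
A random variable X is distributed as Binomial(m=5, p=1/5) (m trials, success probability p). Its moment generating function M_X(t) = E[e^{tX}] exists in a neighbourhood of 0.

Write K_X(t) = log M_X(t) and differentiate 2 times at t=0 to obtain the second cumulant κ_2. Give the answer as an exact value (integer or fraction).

κ_2 = D^2[K](0) = 4/5

M_X(t) = (e^(t)/5 + 4/5)^5
K_X(t) = log M_X(t) = 5*log(e^(t)/5 + 4/5)
D^2[K](t) = 20*e^(t)/(e^(2*t) + 8*e^(t) + 16)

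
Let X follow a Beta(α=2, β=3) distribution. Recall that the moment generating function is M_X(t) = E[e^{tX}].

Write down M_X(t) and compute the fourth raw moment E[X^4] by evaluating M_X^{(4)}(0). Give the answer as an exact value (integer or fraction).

E[X^4] = D^4[M](0) = 1/14

M_X(t) = ₁F₁(2; 5; t)
D^4[M](t) = ₁F₁(6; 9; t)/14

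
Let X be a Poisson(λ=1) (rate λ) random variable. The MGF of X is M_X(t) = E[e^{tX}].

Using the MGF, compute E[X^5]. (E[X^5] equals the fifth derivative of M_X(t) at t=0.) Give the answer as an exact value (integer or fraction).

E[X^5] = d^5M/dt^5 |_{t=0} = 52

M_X(t) = e^(e^(t) - 1)
dM/dt = e^(-1)*e^(t)*e^(e^(t))
d^2M/dt^2 = (e^(2*t)*e^(e^(t)) + e^(t)*e^(e^(t)))*e^(-1)
d^3M/dt^3 = (e^(3*t)*e^(e^(t)) + 3*e^(2*t)*e^(e^(t)) + e^(t)*e^(e^(t)))*e^(-1)
d^4M/dt^4 = (e^(4*t)*e^(e^(t)) + 6*e^(3*t)*e^(e^(t)) + 7*e^(2*t)*e^(e^(t)) + e^(t)*e^(e^(t)))*e^(-1)
d^5M/dt^5 = (e^(5*t)*e^(e^(t)) + 10*e^(4*t)*e^(e^(t)) + 25*e^(3*t)*e^(e^(t)) + 15*e^(2*t)*e^(e^(t)) + e^(t)*e^(e^(t)))*e^(-1)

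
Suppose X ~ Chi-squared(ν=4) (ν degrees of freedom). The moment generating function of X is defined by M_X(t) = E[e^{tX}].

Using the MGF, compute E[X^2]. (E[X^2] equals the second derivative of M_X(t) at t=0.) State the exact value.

E[X^2] = M^(2)(0) = 24

M_X(t) = (1 - 2*t)^(-2)
M^(2)(t) = 24/(16*t^4 - 32*t^3 + 24*t^2 - 8*t + 1)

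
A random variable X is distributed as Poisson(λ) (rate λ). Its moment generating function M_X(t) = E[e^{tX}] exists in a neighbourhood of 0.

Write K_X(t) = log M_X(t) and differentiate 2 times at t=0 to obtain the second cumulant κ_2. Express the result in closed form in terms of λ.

M_X(t) = e^(λ*(e^(t) - 1))
K_X(t) = log M_X(t) = λ*(e^(t) - 1)
dK/dt = λ*e^(t)
d^2K/dt^2 = λ*e^(t)

κ_2 = d^2K/dt^2 |_{t=0} = λ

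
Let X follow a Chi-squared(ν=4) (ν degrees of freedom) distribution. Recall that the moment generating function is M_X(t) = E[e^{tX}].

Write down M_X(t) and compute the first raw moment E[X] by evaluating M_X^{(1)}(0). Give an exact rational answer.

M_X(t) = (1 - 2*t)^(-2)
D[M](t) = -4/(8*t^3 - 12*t^2 + 6*t - 1)

E[X] = D[M](0) = 4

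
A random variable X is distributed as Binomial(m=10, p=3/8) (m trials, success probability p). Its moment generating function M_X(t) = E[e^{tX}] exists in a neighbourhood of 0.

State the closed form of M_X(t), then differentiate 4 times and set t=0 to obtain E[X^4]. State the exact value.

E[X^4] = d^4M/dt^4 |_{t=0} = 107475/256

M_X(t) = (3*e^(t)/8 + 5/8)^10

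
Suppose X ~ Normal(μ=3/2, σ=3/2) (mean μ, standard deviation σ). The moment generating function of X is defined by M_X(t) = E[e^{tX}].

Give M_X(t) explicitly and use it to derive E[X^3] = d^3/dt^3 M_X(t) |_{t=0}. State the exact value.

E[X^3] = M^(3)(0) = 27/2

M_X(t) = e^(9*t^2/8 + 3*t/2)
M^(3)(t) = 729*t^3*e^(3*t/2)*e^(9*t^2/8)/64 + 729*t^2*e^(3*t/2)*e^(9*t^2/8)/32 + 243*t*e^(3*t/2)*e^(9*t^2/8)/8 + 27*e^(3*t/2)*e^(9*t^2/8)/2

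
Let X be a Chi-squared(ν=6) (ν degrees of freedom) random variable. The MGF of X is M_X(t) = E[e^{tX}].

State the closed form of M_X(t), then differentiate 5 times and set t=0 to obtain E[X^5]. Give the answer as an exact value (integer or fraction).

E[X^5] = M′′′′′(0) = 80640

M_X(t) = (1 - 2*t)^(-3)
M′(t) = 6/(16*t^4 - 32*t^3 + 24*t^2 - 8*t + 1)
M′′(t) = -48/(32*t^5 - 80*t^4 + 80*t^3 - 40*t^2 + 10*t - 1)
M′′′(t) = 480/(64*t^6 - 192*t^5 + 240*t^4 - 160*t^3 + 60*t^2 - 12*t + 1)
M′′′′(t) = -5760/(128*t^7 - 448*t^6 + 672*t^5 - 560*t^4 + 280*t^3 - 84*t^2 + 14*t - 1)
M′′′′′(t) = 80640/(256*t^8 - 1024*t^7 + 1792*t^6 - 1792*t^5 + 1120*t^4 - 448*t^3 + 112*t^2 - 16*t + 1)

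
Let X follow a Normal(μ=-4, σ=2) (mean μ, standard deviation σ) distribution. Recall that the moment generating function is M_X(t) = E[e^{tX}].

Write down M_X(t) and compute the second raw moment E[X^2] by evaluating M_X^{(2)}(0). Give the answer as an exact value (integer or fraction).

E[X^2] = M^(2)(0) = 20

M_X(t) = e^(2*t^2 - 4*t)
M^(2)(t) = (16*t^2*e^(2*t^2) - 32*t*e^(2*t^2) + 20*e^(2*t^2))*e^(-4*t)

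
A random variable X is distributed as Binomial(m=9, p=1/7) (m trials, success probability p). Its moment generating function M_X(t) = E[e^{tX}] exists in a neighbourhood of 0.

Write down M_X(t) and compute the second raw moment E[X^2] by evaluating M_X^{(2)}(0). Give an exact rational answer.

M_X(t) = (e^(t)/7 + 6/7)^9

E[X^2] = D^2[M](0) = 135/49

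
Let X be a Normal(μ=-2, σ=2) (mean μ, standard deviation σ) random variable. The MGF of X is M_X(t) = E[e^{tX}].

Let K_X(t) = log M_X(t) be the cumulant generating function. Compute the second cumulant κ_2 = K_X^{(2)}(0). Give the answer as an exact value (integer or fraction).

M_X(t) = e^(2*t^2 - 2*t)
K_X(t) = log M_X(t) = 2*t^2 - 2*t
K′(t) = 4*t - 2
K′′(t) = 4

κ_2 = K′′(0) = 4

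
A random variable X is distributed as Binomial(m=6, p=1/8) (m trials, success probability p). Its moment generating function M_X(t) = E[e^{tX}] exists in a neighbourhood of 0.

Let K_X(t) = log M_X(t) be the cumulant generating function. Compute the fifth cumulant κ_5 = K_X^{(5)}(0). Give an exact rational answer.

κ_5 = d^5K/dt^5 |_{t=0} = -315/2048

M_X(t) = (e^(t)/8 + 7/8)^6
K_X(t) = log M_X(t) = 6*log(e^(t)/8 + 7/8)
dK/dt = 6*e^(t)/(e^(t) + 7)
d^2K/dt^2 = 42*e^(t)/(e^(2*t) + 14*e^(t) + 49)
d^3K/dt^3 = (-42*e^(2*t) + 294*e^(t))/(e^(3*t) + 21*e^(2*t) + 147*e^(t) + 343)
d^4K/dt^4 = (42*e^(3*t) - 1176*e^(2*t) + 2058*e^(t))/(e^(4*t) + 28*e^(3*t) + 294*e^(2*t) + 1372*e^(t) + 2401)
d^5K/dt^5 = (-42*e^(4*t) + 3234*e^(3*t) - 22638*e^(2*t) + 14406*e^(t))/(e^(5*t) + 35*e^(4*t) + 490*e^(3*t) + 3430*e^(2*t) + 12005*e^(t) + 16807)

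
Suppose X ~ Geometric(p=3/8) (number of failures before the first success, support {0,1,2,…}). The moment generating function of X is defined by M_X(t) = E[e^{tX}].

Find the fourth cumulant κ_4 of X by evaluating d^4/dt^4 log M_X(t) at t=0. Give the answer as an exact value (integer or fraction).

M_X(t) = 3/(8*(1 - 5*e^(t)/8))
K_X(t) = log M_X(t) = -log(1 - 5*e^(t)/8) - 3*log(2) + log(3)
D^4[K](t) = (1000*e^(3*t) + 6400*e^(2*t) + 2560*e^(t))/(625*e^(4*t) - 4000*e^(3*t) + 9600*e^(2*t) - 10240*e^(t) + 4096)

κ_4 = D^4[K](0) = 3320/27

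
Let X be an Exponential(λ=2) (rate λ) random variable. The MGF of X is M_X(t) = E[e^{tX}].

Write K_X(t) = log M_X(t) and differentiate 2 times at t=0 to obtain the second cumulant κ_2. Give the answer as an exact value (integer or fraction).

κ_2 = K′′(0) = 1/4

M_X(t) = 2/(2 - t)
K_X(t) = log M_X(t) = -log(2 - t) + log(2)
K′(t) = -1/(t - 2)
K′′(t) = 1/(t^2 - 4*t + 4)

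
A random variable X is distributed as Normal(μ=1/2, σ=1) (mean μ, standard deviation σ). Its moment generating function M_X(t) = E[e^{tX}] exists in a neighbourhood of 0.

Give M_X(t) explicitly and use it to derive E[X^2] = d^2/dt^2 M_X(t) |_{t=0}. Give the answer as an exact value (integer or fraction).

M_X(t) = e^(t^2/2 + t/2)
dM/dt = t*e^(t/2)*e^(t^2/2) + e^(t/2)*e^(t^2/2)/2
d^2M/dt^2 = t^2*e^(t/2)*e^(t^2/2) + t*e^(t/2)*e^(t^2/2) + 5*e^(t/2)*e^(t^2/2)/4

E[X^2] = d^2M/dt^2 |_{t=0} = 5/4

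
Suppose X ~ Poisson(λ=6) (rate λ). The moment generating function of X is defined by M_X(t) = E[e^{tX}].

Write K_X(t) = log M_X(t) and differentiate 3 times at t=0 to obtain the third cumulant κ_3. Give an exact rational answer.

κ_3 = K′′′(0) = 6

M_X(t) = e^(6*e^(t) - 6)
K_X(t) = log M_X(t) = 6*e^(t) - 6
K′(t) = 6*e^(t)
K′′(t) = 6*e^(t)
K′′′(t) = 6*e^(t)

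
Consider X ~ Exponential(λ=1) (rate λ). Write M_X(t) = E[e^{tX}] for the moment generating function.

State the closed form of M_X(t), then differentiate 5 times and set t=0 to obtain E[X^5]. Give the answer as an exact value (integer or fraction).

E[X^5] = M^(5)(0) = 120

M_X(t) = 1/(1 - t)
M^(5)(t) = 120/(t^6 - 6*t^5 + 15*t^4 - 20*t^3 + 15*t^2 - 6*t + 1)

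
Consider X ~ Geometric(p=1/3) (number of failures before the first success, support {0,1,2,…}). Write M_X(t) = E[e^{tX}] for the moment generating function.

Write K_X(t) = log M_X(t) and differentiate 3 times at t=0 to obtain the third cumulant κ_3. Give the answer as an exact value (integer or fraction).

κ_3 = D^3[K](0) = 30

M_X(t) = 1/(3*(1 - 2*e^(t)/3))
K_X(t) = log M_X(t) = -log(1 - 2*e^(t)/3) - log(3)
D^3[K](t) = (-12*e^(2*t) - 18*e^(t))/(8*e^(3*t) - 36*e^(2*t) + 54*e^(t) - 27)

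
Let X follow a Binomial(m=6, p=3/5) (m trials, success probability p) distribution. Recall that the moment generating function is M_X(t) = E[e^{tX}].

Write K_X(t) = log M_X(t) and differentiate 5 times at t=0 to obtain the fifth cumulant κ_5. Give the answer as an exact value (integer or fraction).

κ_5 = D^5[K](0) = 1692/3125

M_X(t) = (3*e^(t)/5 + 2/5)^6
K_X(t) = log M_X(t) = 6*log(3*e^(t)/5 + 2/5)
D^5[K](t) = (-972*e^(4*t) + 7128*e^(3*t) - 4752*e^(2*t) + 288*e^(t))/(243*e^(5*t) + 810*e^(4*t) + 1080*e^(3*t) + 720*e^(2*t) + 240*e^(t) + 32)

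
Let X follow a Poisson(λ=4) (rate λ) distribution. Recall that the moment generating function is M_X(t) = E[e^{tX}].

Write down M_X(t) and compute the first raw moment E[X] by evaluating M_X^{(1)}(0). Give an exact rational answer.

M_X(t) = e^(4*e^(t) - 4)
dM/dt = 4*e^(-4)*e^(t)*e^(4*e^(t))

E[X] = dM/dt |_{t=0} = 4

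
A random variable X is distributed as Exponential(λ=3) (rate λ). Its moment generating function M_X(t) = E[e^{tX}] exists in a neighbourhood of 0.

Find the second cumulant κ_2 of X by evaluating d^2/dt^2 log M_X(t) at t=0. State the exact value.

κ_2 = d^2K/dt^2 |_{t=0} = 1/9

M_X(t) = 3/(3 - t)
K_X(t) = log M_X(t) = -log(3 - t) + log(3)
dK/dt = -1/(t - 3)
d^2K/dt^2 = 1/(t^2 - 6*t + 9)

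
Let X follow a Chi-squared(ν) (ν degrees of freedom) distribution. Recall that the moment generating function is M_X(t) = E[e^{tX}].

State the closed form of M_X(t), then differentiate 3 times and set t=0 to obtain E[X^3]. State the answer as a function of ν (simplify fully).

E[X^3] = d^3M/dt^3 |_{t=0} = ν*(ν^2 + 6*ν + 8)

M_X(t) = (1 - 2*t)^(-ν/2)
dM/dt = -ν/(2*t*(1 - 2*t)^(ν/2) - (1 - 2*t)^(ν/2))
d^2M/dt^2 = (ν^2 + 2*ν)/(4*t^2*(1 - 2*t)^(ν/2) - 4*t*(1 - 2*t)^(ν/2) + (1 - 2*t)^(ν/2))
d^3M/dt^3 = (-ν^3 - 6*ν^2 - 8*ν)/(8*t^3*(1 - 2*t)^(ν/2) - 12*t^2*(1 - 2*t)^(ν/2) + 6*t*(1 - 2*t)^(ν/2) - (1 - 2*t)^(ν/2))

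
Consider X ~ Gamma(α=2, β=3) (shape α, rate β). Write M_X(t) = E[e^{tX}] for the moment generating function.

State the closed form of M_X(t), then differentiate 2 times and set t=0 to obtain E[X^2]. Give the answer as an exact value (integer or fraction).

E[X^2] = M′′(0) = 2/3

M_X(t) = 9/(3 - t)^2
M′(t) = -18/(t^3 - 9*t^2 + 27*t - 27)
M′′(t) = 54/(t^4 - 12*t^3 + 54*t^2 - 108*t + 81)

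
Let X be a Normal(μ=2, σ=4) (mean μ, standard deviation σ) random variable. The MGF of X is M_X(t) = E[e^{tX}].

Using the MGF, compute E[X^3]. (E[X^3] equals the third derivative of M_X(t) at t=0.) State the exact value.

M_X(t) = e^(8*t^2 + 2*t)
D^3[M](t) = 4096*t^3*e^(2*t)*e^(8*t^2) + 1536*t^2*e^(2*t)*e^(8*t^2) + 960*t*e^(2*t)*e^(8*t^2) + 104*e^(2*t)*e^(8*t^2)

E[X^3] = D^3[M](0) = 104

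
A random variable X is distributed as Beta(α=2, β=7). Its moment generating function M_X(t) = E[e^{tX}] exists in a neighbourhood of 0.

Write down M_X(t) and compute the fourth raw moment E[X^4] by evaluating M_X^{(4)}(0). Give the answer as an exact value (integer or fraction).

M_X(t) = ₁F₁(2; 9; t)
D^4[M](t) = ₁F₁(6; 13; t)/99

E[X^4] = D^4[M](0) = 1/99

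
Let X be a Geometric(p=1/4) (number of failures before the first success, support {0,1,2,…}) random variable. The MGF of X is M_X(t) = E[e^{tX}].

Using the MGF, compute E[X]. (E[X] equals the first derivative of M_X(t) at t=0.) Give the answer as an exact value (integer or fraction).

E[X] = M′(0) = 3

M_X(t) = 1/(4*(1 - 3*e^(t)/4))
M′(t) = 3*e^(t)/(9*e^(2*t) - 24*e^(t) + 16)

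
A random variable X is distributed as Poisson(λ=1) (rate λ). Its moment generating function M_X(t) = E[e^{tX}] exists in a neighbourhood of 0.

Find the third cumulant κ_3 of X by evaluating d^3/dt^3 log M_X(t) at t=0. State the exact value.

κ_3 = d^3K/dt^3 |_{t=0} = 1

M_X(t) = e^(e^(t) - 1)
K_X(t) = log M_X(t) = e^(t) - 1
dK/dt = e^(t)
d^2K/dt^2 = e^(t)
d^3K/dt^3 = e^(t)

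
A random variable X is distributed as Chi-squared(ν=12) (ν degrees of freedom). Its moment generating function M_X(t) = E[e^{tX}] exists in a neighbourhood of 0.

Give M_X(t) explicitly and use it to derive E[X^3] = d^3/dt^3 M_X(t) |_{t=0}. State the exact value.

M_X(t) = (1 - 2*t)^(-6)
M^(3)(t) = -2688/(512*t^9 - 2304*t^8 + 4608*t^7 - 5376*t^6 + 4032*t^5 - 2016*t^4 + 672*t^3 - 144*t^2 + 18*t - 1)

E[X^3] = M^(3)(0) = 2688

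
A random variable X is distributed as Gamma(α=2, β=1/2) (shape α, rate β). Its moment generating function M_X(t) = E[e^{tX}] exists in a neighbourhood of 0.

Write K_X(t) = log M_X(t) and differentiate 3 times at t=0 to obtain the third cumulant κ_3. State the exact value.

κ_3 = d^3K/dt^3 |_{t=0} = 32

M_X(t) = 1/(4*(1/2 - t)^2)
K_X(t) = log M_X(t) = -2*log(1/2 - t) - 2*log(2)
dK/dt = -4/(2*t - 1)
d^2K/dt^2 = 8/(4*t^2 - 4*t + 1)
d^3K/dt^3 = -32/(8*t^3 - 12*t^2 + 6*t - 1)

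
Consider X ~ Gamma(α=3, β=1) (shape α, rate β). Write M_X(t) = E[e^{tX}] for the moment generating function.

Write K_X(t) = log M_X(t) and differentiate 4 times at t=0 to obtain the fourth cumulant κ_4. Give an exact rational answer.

κ_4 = d^4K/dt^4 |_{t=0} = 18

M_X(t) = (1 - t)^(-3)
K_X(t) = log M_X(t) = -3*log(1 - t)
dK/dt = -3/(t - 1)
d^2K/dt^2 = 3/(t^2 - 2*t + 1)
d^3K/dt^3 = -6/(t^3 - 3*t^2 + 3*t - 1)
d^4K/dt^4 = 18/(t^4 - 4*t^3 + 6*t^2 - 4*t + 1)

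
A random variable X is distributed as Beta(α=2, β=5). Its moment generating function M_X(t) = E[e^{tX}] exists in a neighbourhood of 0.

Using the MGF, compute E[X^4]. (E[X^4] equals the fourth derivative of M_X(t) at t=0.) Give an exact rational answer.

E[X^4] = M^(4)(0) = 1/42

M_X(t) = ₁F₁(2; 7; t)
M^(4)(t) = ₁F₁(6; 11; t)/42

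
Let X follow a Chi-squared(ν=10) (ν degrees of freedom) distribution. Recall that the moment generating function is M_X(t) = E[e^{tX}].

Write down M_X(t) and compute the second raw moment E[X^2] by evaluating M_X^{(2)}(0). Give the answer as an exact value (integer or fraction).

E[X^2] = D^2[M](0) = 120

M_X(t) = (1 - 2*t)^(-5)
D^2[M](t) = -120/(128*t^7 - 448*t^6 + 672*t^5 - 560*t^4 + 280*t^3 - 84*t^2 + 14*t - 1)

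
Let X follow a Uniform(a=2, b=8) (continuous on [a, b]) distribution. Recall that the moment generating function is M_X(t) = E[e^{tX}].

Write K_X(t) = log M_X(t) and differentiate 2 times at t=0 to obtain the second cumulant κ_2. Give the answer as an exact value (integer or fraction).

κ_2 = D^2[K](0) = 3

M_X(t) = (e^(8*t) - e^(2*t))/(6*t)
K_X(t) = log M_X(t) = -log(t) + log(e^(8*t) - e^(2*t)) - log(6)
D^2[K](t) = (-36*t^2*e^(6*t) + e^(12*t) - 2*e^(6*t) + 1)/(t^2*e^(12*t) - 2*t^2*e^(6*t) + t^2)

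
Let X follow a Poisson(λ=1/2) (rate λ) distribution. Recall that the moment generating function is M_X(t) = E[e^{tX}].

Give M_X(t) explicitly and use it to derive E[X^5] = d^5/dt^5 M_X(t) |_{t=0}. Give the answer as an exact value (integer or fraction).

M_X(t) = e^(e^(t)/2 - 1/2)
D^5[M](t) = (e^(5*t)*e^(e^(t)/2) + 20*e^(4*t)*e^(e^(t)/2) + 100*e^(3*t)*e^(e^(t)/2) + 120*e^(2*t)*e^(e^(t)/2) + 16*e^(t)*e^(e^(t)/2))*e^(-1/2)/32

E[X^5] = D^5[M](0) = 257/32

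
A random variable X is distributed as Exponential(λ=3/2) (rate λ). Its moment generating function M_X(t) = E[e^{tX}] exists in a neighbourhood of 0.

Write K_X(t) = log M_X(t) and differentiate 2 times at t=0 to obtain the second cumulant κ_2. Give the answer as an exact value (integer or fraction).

M_X(t) = 3/(2*(3/2 - t))
K_X(t) = log M_X(t) = -log(3/2 - t) - log(2) + log(3)
D^2[K](t) = 4/(4*t^2 - 12*t + 9)

κ_2 = D^2[K](0) = 4/9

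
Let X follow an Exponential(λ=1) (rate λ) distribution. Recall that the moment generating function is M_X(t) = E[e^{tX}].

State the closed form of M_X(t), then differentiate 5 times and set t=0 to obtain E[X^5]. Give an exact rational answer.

E[X^5] = d^5M/dt^5 |_{t=0} = 120

M_X(t) = 1/(1 - t)
dM/dt = 1/(t^2 - 2*t + 1)
d^2M/dt^2 = -2/(t^3 - 3*t^2 + 3*t - 1)
d^3M/dt^3 = 6/(t^4 - 4*t^3 + 6*t^2 - 4*t + 1)
d^4M/dt^4 = -24/(t^5 - 5*t^4 + 10*t^3 - 10*t^2 + 5*t - 1)
d^5M/dt^5 = 120/(t^6 - 6*t^5 + 15*t^4 - 20*t^3 + 15*t^2 - 6*t + 1)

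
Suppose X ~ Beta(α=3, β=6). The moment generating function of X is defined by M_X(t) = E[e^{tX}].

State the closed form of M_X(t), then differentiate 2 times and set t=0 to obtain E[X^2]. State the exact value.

E[X^2] = d^2M/dt^2 |_{t=0} = 2/15

M_X(t) = ₁F₁(3; 9; t)
dM/dt = ₁F₁(4; 10; t)/3
d^2M/dt^2 = 2*₁F₁(5; 11; t)/15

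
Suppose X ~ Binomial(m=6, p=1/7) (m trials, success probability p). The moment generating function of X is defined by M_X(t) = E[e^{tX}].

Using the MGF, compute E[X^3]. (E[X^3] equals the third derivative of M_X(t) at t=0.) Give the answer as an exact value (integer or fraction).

M_X(t) = (e^(t)/7 + 6/7)^6
M^(3)(t) = 216*e^(6*t)/117649 + 4500*e^(5*t)/117649 + 34560*e^(4*t)/117649 + 116640*e^(3*t)/117649 + 155520*e^(2*t)/117649 + 46656*e^(t)/117649

E[X^3] = M^(3)(0) = 1044/343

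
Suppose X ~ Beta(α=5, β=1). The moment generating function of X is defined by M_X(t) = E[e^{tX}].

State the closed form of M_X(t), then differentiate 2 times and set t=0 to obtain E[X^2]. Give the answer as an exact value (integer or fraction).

M_X(t) = ₁F₁(5; 6; t)
M′(t) = 5*₁F₁(6; 7; t)/6
M′′(t) = 5*₁F₁(7; 8; t)/7

E[X^2] = M′′(0) = 5/7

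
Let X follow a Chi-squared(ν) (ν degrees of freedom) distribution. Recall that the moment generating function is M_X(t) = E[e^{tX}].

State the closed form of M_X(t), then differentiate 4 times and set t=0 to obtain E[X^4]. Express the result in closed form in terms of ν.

E[X^4] = d^4M/dt^4 |_{t=0} = ν*(ν^3 + 12*ν^2 + 44*ν + 48)

M_X(t) = (1 - 2*t)^(-ν/2)
dM/dt = -ν/(2*t*(1 - 2*t)^(ν/2) - (1 - 2*t)^(ν/2))
d^2M/dt^2 = (ν^2 + 2*ν)/(4*t^2*(1 - 2*t)^(ν/2) - 4*t*(1 - 2*t)^(ν/2) + (1 - 2*t)^(ν/2))
d^3M/dt^3 = (-ν^3 - 6*ν^2 - 8*ν)/(8*t^3*(1 - 2*t)^(ν/2) - 12*t^2*(1 - 2*t)^(ν/2) + 6*t*(1 - 2*t)^(ν/2) - (1 - 2*t)^(ν/2))
d^4M/dt^4 = (ν^4 + 12*ν^3 + 44*ν^2 + 48*ν)/(16*t^4*(1 - 2*t)^(ν/2) - 32*t^3*(1 - 2*t)^(ν/2) + 24*t^2*(1 - 2*t)^(ν/2) - 8*t*(1 - 2*t)^(ν/2) + (1 - 2*t)^(ν/2))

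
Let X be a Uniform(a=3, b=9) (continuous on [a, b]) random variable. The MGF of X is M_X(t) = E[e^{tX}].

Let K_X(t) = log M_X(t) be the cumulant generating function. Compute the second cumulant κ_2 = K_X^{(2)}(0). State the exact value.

M_X(t) = (e^(9*t) - e^(3*t))/(6*t)
K_X(t) = log M_X(t) = -log(t) + log(e^(9*t) - e^(3*t)) - log(6)
dK/dt = (9*t*e^(6*t) - 3*t - e^(6*t) + 1)/(t*e^(6*t) - t)
d^2K/dt^2 = (-36*t^2*e^(6*t) + e^(12*t) - 2*e^(6*t) + 1)/(t^2*e^(12*t) - 2*t^2*e^(6*t) + t^2)

κ_2 = d^2K/dt^2 |_{t=0} = 3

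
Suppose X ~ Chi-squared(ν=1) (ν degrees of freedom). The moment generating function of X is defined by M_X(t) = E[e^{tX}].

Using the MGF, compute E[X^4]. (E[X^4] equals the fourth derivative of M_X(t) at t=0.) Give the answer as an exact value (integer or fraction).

E[X^4] = D^4[M](0) = 105

M_X(t) = 1/√(1 - 2*t)
D^4[M](t) = 105/(16*t^4*√(1 - 2*t) - 32*t^3*√(1 - 2*t) + 24*t^2*√(1 - 2*t) - 8*t*√(1 - 2*t) + √(1 - 2*t))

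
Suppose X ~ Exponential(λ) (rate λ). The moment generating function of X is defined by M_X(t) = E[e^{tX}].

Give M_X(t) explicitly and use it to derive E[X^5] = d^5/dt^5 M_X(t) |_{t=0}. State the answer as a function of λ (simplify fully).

M_X(t) = λ/(λ - t)
D^5[M](t) = 120*λ/(λ^6 - 6*λ^5*t + 15*λ^4*t^2 - 20*λ^3*t^3 + 15*λ^2*t^4 - 6*λ*t^5 + t^6)

E[X^5] = D^5[M](0) = 120/λ^5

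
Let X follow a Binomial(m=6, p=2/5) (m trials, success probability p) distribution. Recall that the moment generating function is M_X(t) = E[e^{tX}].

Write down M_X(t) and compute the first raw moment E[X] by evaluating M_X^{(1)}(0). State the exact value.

M_X(t) = (2*e^(t)/5 + 3/5)^6
M′(t) = 384*e^(6*t)/15625 + 576*e^(5*t)/3125 + 1728*e^(4*t)/3125 + 2592*e^(3*t)/3125 + 1944*e^(2*t)/3125 + 2916*e^(t)/15625

E[X] = M′(0) = 12/5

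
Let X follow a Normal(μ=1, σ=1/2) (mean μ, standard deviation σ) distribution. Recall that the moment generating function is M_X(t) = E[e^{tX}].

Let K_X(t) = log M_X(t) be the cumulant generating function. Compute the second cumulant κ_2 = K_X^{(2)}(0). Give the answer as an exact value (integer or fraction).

M_X(t) = e^(t^2/8 + t)
K_X(t) = log M_X(t) = t^2/8 + t
K′(t) = t/4 + 1
K′′(t) = 1/4

κ_2 = K′′(0) = 1/4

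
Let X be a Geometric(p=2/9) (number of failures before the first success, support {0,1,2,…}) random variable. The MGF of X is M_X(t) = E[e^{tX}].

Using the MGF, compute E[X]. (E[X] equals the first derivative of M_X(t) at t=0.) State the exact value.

M_X(t) = 2/(9*(1 - 7*e^(t)/9))
D[M](t) = 14*e^(t)/(49*e^(2*t) - 126*e^(t) + 81)

E[X] = D[M](0) = 7/2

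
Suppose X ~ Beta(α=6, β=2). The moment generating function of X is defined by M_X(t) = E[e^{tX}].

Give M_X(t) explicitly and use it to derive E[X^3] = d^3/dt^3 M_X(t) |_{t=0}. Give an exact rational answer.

M_X(t) = ₁F₁(6; 8; t)
M^(3)(t) = 7*₁F₁(9; 11; t)/15

E[X^3] = M^(3)(0) = 7/15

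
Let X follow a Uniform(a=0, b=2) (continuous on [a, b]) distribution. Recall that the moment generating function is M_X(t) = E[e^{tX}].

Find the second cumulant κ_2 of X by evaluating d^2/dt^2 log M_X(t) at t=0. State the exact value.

κ_2 = K′′(0) = 1/3

M_X(t) = (e^(2*t) - 1)/(2*t)
K_X(t) = log M_X(t) = -log(t) + log(e^(2*t) - 1) - log(2)
K′(t) = (2*t*e^(2*t) - e^(2*t) + 1)/(t*e^(2*t) - t)
K′′(t) = (-4*t^2*e^(2*t) + e^(4*t) - 2*e^(2*t) + 1)/(t^2*e^(4*t) - 2*t^2*e^(2*t) + t^2)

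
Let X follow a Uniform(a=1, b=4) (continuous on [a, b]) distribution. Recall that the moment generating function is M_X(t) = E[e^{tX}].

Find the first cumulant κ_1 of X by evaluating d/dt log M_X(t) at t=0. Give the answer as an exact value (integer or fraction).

κ_1 = dK/dt |_{t=0} = 5/2

M_X(t) = (e^(4*t) - e^(t))/(3*t)
K_X(t) = log M_X(t) = -log(t) + log(e^(4*t) - e^(t)) - log(3)
dK/dt = (4*t*e^(3*t) - t - e^(3*t) + 1)/(t*e^(3*t) - t)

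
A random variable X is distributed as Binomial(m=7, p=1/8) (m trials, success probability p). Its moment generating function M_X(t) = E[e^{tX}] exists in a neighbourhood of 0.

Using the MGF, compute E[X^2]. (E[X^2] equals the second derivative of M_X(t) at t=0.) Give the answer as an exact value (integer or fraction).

E[X^2] = d^2M/dt^2 |_{t=0} = 49/32

M_X(t) = (e^(t)/8 + 7/8)^7
dM/dt = 7*e^(7*t)/2097152 + 147*e^(6*t)/1048576 + 5145*e^(5*t)/2097152 + 12005*e^(4*t)/524288 + 252105*e^(3*t)/2097152 + 352947*e^(2*t)/1048576 + 823543*e^(t)/2097152
d^2M/dt^2 = 49*e^(7*t)/2097152 + 441*e^(6*t)/524288 + 25725*e^(5*t)/2097152 + 12005*e^(4*t)/131072 + 756315*e^(3*t)/2097152 + 352947*e^(2*t)/524288 + 823543*e^(t)/2097152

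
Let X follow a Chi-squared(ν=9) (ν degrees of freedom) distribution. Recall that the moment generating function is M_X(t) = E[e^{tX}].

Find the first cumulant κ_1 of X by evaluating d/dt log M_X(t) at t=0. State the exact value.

M_X(t) = (1 - 2*t)^(-9/2)
K_X(t) = log M_X(t) = -9*log(1 - 2*t)/2
K^(1)(t) = -9/(2*t - 1)

κ_1 = K^(1)(0) = 9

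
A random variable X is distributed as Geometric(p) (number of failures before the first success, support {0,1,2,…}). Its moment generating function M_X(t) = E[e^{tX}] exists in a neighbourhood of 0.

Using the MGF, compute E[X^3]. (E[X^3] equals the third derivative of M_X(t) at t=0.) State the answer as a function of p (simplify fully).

M_X(t) = p/(-(1 - p)*e^(t) + 1)

E[X^3] = D^3[M](0) = -1 + 7/p - 12/p^2 + 6/p^3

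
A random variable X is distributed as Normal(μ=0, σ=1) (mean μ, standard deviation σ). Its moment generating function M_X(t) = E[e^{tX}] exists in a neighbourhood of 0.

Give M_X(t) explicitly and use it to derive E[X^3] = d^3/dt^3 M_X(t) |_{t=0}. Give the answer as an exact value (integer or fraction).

M_X(t) = e^(t^2/2)
M′(t) = t*e^(t^2/2)
M′′(t) = t^2*e^(t^2/2) + e^(t^2/2)
M′′′(t) = t^3*e^(t^2/2) + 3*t*e^(t^2/2)

E[X^3] = M′′′(0) = 0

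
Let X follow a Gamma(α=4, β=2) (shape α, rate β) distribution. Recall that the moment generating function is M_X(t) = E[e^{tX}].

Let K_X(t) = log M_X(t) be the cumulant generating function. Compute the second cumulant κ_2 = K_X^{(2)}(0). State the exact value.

κ_2 = d^2K/dt^2 |_{t=0} = 1

M_X(t) = 16/(2 - t)^4
K_X(t) = log M_X(t) = -4*log(2 - t) + 4*log(2)
dK/dt = -4/(t - 2)
d^2K/dt^2 = 4/(t^2 - 4*t + 4)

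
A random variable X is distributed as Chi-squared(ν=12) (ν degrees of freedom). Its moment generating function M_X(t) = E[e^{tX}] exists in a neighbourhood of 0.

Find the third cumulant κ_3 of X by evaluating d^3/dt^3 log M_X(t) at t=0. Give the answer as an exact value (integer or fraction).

M_X(t) = (1 - 2*t)^(-6)
K_X(t) = log M_X(t) = -6*log(1 - 2*t)
K′(t) = -12/(2*t - 1)
K′′(t) = 24/(4*t^2 - 4*t + 1)
K′′′(t) = -96/(8*t^3 - 12*t^2 + 6*t - 1)

κ_3 = K′′′(0) = 96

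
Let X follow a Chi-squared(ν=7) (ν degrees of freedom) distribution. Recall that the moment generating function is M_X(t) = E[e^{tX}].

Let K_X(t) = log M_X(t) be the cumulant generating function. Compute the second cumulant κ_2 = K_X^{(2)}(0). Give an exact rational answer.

κ_2 = D^2[K](0) = 14

M_X(t) = (1 - 2*t)^(-7/2)
K_X(t) = log M_X(t) = -7*log(1 - 2*t)/2
D^2[K](t) = 14/(4*t^2 - 4*t + 1)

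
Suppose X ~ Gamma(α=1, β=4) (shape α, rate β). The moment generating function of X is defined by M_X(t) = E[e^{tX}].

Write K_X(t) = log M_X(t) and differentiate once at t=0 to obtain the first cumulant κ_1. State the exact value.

κ_1 = dK/dt |_{t=0} = 1/4

M_X(t) = 4/(4 - t)
K_X(t) = log M_X(t) = -log(4 - t) + 2*log(2)
dK/dt = -1/(t - 4)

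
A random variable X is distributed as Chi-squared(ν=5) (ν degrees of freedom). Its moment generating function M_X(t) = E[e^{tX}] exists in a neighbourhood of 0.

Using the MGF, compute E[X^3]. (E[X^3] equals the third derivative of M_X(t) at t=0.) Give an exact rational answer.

E[X^3] = D^3[M](0) = 315

M_X(t) = (1 - 2*t)^(-5/2)
D^3[M](t) = -315/(32*t^5*√(1 - 2*t) - 80*t^4*√(1 - 2*t) + 80*t^3*√(1 - 2*t) - 40*t^2*√(1 - 2*t) + 10*t*√(1 - 2*t) - √(1 - 2*t))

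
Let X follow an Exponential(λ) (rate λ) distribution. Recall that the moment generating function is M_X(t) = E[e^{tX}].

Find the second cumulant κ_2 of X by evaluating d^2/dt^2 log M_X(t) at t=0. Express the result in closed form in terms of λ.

κ_2 = K′′(0) = λ^(-2)

M_X(t) = λ/(λ - t)
K_X(t) = log M_X(t) = log(λ) - log(λ - t)
K′(t) = -1/(-λ + t)
K′′(t) = 1/(λ^2 - 2*λ*t + t^2)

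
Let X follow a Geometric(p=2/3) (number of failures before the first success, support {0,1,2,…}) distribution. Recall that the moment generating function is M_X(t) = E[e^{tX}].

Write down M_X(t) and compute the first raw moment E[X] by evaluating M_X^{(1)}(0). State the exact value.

M_X(t) = 2/(3*(1 - e^(t)/3))
M′(t) = 2*e^(t)/(e^(2*t) - 6*e^(t) + 9)

E[X] = M′(0) = 1/2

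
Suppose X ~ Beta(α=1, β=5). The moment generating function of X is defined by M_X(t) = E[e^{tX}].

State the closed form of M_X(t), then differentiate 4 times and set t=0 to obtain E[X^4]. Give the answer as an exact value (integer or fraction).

M_X(t) = ₁F₁(1; 6; t)
M^(4)(t) = ₁F₁(5; 10; t)/126

E[X^4] = M^(4)(0) = 1/126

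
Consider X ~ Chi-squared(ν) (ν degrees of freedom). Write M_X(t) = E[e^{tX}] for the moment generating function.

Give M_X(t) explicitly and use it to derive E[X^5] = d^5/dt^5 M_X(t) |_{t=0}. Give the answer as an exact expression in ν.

M_X(t) = (1 - 2*t)^(-ν/2)

E[X^5] = D^5[M](0) = ν*(ν^4 + 20*ν^3 + 140*ν^2 + 400*ν + 384)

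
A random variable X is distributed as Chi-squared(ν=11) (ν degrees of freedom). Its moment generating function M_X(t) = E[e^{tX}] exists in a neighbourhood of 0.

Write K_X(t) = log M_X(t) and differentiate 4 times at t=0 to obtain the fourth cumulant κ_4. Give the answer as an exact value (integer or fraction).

M_X(t) = (1 - 2*t)^(-11/2)
K_X(t) = log M_X(t) = -11*log(1 - 2*t)/2
dK/dt = -11/(2*t - 1)
d^2K/dt^2 = 22/(4*t^2 - 4*t + 1)
d^3K/dt^3 = -88/(8*t^3 - 12*t^2 + 6*t - 1)
d^4K/dt^4 = 528/(16*t^4 - 32*t^3 + 24*t^2 - 8*t + 1)

κ_4 = d^4K/dt^4 |_{t=0} = 528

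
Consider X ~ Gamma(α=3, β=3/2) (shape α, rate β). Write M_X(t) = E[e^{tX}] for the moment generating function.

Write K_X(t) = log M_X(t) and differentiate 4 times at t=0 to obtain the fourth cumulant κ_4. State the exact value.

κ_4 = D^4[K](0) = 32/9

M_X(t) = 27/(8*(3/2 - t)^3)
K_X(t) = log M_X(t) = -3*log(3/2 - t) - 3*log(2) + 3*log(3)
D^4[K](t) = 288/(16*t^4 - 96*t^3 + 216*t^2 - 216*t + 81)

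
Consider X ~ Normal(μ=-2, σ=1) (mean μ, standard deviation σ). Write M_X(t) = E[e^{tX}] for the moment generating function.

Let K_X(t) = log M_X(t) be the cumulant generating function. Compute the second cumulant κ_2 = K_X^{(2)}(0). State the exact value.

M_X(t) = e^(t^2/2 - 2*t)
K_X(t) = log M_X(t) = t^2/2 - 2*t
D^2[K](t) = 1

κ_2 = D^2[K](0) = 1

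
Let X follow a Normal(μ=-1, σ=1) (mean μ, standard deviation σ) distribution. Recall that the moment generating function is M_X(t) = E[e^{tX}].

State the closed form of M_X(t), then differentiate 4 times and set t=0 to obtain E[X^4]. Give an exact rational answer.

M_X(t) = e^(t^2/2 - t)
D^4[M](t) = (t^4*e^(t^2/2) - 4*t^3*e^(t^2/2) + 12*t^2*e^(t^2/2) - 16*t*e^(t^2/2) + 10*e^(t^2/2))*e^(-t)

E[X^4] = D^4[M](0) = 10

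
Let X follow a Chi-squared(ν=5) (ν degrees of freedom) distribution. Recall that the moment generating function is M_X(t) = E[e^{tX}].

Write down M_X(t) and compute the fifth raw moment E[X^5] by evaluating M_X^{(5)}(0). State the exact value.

E[X^5] = d^5M/dt^5 |_{t=0} = 45045

M_X(t) = (1 - 2*t)^(-5/2)
dM/dt = -5/(8*t^3*√(1 - 2*t) - 12*t^2*√(1 - 2*t) + 6*t*√(1 - 2*t) - √(1 - 2*t))
d^2M/dt^2 = 35/(16*t^4*√(1 - 2*t) - 32*t^3*√(1 - 2*t) + 24*t^2*√(1 - 2*t) - 8*t*√(1 - 2*t) + √(1 - 2*t))
d^3M/dt^3 = -315/(32*t^5*√(1 - 2*t) - 80*t^4*√(1 - 2*t) + 80*t^3*√(1 - 2*t) - 40*t^2*√(1 - 2*t) + 10*t*√(1 - 2*t) - √(1 - 2*t))
d^4M/dt^4 = 3465/(64*t^6*√(1 - 2*t) - 192*t^5*√(1 - 2*t) + 240*t^4*√(1 - 2*t) - 160*t^3*√(1 - 2*t) + 60*t^2*√(1 - 2*t) - 12*t*√(1 - 2*t) + √(1 - 2*t))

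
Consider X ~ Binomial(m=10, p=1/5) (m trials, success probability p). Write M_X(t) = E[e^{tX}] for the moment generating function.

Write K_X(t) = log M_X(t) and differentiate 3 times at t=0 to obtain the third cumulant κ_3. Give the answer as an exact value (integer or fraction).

κ_3 = K^(3)(0) = 24/25

M_X(t) = (e^(t)/5 + 4/5)^10
K_X(t) = log M_X(t) = 10*log(e^(t)/5 + 4/5)
K^(3)(t) = (-40*e^(2*t) + 160*e^(t))/(e^(3*t) + 12*e^(2*t) + 48*e^(t) + 64)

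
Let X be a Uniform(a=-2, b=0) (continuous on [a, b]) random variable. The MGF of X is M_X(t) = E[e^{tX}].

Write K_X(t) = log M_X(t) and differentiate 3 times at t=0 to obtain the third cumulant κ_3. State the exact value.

M_X(t) = (1 - e^(-2*t))/(2*t)
K_X(t) = log M_X(t) = -log(t) + log(1 - e^(-2*t)) - log(2)
K′(t) = (2*t - e^(2*t) + 1)/(t*e^(2*t) - t)
K′′(t) = (-4*t^2*e^(2*t) + e^(4*t) - 2*e^(2*t) + 1)/(t^2*e^(4*t) - 2*t^2*e^(2*t) + t^2)
K′′′(t) = (8*t^3*e^(4*t) + 8*t^3*e^(2*t) - 2*e^(6*t) + 6*e^(4*t) - 6*e^(2*t) + 2)/(t^3*e^(6*t) - 3*t^3*e^(4*t) + 3*t^3*e^(2*t) - t^3)

κ_3 = K′′′(0) = 0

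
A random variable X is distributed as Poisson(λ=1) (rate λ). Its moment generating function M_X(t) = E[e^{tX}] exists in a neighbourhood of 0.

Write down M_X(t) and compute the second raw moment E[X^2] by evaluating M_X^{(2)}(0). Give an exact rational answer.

M_X(t) = e^(e^(t) - 1)
M^(2)(t) = (e^(2*t)*e^(e^(t)) + e^(t)*e^(e^(t)))*e^(-1)

E[X^2] = M^(2)(0) = 2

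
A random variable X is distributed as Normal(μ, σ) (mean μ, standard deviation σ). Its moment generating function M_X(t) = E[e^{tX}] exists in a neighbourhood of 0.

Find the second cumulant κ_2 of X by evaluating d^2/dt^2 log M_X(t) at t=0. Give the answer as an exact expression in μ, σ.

κ_2 = K^(2)(0) = σ^2

M_X(t) = e^(μ*t + σ^2*t^2/2)
K_X(t) = log M_X(t) = μ*t + σ^2*t^2/2
K^(2)(t) = σ^2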